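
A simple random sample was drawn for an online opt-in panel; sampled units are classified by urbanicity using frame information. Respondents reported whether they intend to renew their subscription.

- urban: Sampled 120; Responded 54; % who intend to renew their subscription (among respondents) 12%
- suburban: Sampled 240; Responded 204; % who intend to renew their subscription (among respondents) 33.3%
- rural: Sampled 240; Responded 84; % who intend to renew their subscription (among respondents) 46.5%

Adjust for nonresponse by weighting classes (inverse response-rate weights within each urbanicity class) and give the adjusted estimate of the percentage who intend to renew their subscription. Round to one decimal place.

34.3%

Class response rates: urban 54/120 = 45%, suburban 204/240 = 85%, rural 84/240 = 35%.
Weighting each respondent by the inverse class response rate inflates each class back to its sampled size, so the class weight is n_sampled:
  urban: 120 × 12 = 1440
  suburban: 240 × 33.3 = 7992
  rural: 240 × 46.5 = 11,160
Adjusted estimate = 20,592 / 600 = 34.32 → 34.3%.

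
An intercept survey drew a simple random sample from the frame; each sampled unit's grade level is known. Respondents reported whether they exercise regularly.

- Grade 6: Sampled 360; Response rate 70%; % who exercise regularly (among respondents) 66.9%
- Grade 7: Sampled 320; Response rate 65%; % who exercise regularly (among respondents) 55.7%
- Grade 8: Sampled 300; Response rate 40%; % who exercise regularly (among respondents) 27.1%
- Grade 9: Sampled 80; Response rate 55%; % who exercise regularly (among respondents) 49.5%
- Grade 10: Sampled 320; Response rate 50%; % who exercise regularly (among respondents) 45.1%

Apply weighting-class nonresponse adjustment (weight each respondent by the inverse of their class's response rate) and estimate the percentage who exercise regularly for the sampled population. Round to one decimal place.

Inverse-response-rate weighting restores each class to its sampled count, so class totals weight by n_sampled:
  Grade 6: 360 × 66.9 = 24084
  Grade 7: 320 × 55.7 = 17,824
  Grade 8: 300 × 27.1 = 8130
  Grade 9: 80 × 49.5 = 3960
  Grade 10: 320 × 45.1 = 14,432
Adjusted estimate = 68,430 / 1,380 = 49.587 → 49.6%.

49.6%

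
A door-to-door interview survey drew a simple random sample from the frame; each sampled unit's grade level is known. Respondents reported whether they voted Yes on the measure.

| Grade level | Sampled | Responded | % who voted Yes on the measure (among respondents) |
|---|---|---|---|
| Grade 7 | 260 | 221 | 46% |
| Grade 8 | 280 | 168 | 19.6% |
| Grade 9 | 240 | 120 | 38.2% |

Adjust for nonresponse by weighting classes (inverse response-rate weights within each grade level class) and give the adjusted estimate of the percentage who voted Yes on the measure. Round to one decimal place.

34.1%

Response rates by class: Grade 7 221/260 = 85%, Grade 8 168/280 = 60%, Grade 9 120/240 = 50%.
With weight = n_sampled/n_responded per class, the weighted class total is n_sampled:
  Grade 7: 260 × 46 = 11,960
  Grade 8: 280 × 19.6 = 5488
  Grade 9: 240 × 38.2 = 9168
Adjusted estimate = 26,616 / 780 = 34.1231 → 34.1%.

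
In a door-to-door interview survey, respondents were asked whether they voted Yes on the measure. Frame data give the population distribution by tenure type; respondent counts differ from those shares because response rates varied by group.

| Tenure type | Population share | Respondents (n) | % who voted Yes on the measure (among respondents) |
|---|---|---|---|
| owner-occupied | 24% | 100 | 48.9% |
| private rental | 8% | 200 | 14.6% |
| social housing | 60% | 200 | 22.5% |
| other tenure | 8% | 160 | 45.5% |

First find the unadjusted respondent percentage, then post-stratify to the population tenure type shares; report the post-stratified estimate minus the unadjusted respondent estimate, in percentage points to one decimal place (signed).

+0.4 percentage points

Without adjustment, the pooled respondent share is:
  (100/660)×48.9 + (200/660)×14.6 + (200/660)×22.5 + (160/660)×45.5 = 29.6818%
Post-stratifying to population shares instead:
  0.24×48.9 + 0.08×14.6 + 0.6×22.5 + 0.08×45.5 = 30.044%
Difference = 30.044 − 29.6818 = 0.3622 pp.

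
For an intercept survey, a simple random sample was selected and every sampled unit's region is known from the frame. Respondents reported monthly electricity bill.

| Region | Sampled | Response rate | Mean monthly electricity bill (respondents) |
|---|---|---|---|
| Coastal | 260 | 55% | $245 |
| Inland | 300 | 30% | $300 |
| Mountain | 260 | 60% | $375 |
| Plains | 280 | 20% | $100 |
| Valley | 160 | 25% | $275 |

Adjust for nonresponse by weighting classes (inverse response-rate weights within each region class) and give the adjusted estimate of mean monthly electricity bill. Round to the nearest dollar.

Weighting each respondent by the inverse class response rate inflates each class back to its sampled size, so the class weight is n_sampled:
  Coastal: 260 × 245 = 63,700
  Inland: 300 × 300 = 90,000
  Mountain: 260 × 375 = 97,500
  Plains: 280 × 100 = 28,000
  Valley: 160 × 275 = 44,000
Adjusted estimate = 323,200 / 1,260 = 256.508 → $257.

$257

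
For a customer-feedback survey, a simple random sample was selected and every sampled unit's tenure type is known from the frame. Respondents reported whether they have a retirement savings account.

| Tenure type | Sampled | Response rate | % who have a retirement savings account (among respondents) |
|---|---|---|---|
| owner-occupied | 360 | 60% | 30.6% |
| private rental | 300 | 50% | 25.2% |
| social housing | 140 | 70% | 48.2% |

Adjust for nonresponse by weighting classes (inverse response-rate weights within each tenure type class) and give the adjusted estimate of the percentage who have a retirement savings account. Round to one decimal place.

Each respondent's weight = sampled/responded in their class; summing within a class gives n_sampled, so:
  owner-occupied: 360 × 30.6 = 11,016
  private rental: 300 × 25.2 = 7560
  social housing: 140 × 48.2 = 6748
Adjusted estimate = 25,324 / 800 = 31.655 → 31.7%.

31.7%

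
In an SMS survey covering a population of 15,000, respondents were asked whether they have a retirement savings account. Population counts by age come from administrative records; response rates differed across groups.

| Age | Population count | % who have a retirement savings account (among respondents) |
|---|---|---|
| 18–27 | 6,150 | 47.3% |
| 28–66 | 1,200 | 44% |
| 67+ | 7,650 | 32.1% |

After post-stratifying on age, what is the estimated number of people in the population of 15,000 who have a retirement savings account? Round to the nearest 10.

5,890

Estimated count per cell = population count × respondent percentage:
  18–27: 6,150 × 47.3% = 2908.95
  28–66: 1,200 × 44% = 528
  67+: 7,650 × 32.1% = 2455.65
Estimated total = 5892.6 → 5,890.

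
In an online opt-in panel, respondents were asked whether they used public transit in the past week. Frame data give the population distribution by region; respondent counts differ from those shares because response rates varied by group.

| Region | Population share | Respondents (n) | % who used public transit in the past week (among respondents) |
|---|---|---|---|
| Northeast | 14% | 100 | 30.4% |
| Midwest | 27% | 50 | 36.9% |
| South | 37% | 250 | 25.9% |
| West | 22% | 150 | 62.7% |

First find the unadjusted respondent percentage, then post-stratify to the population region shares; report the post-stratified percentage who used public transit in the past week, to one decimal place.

37.6%

Unadjusted (pooled respondent) estimate weights by respondent counts:
  (100/550)×30.4 + (50/550)×36.9 + (250/550)×25.9 + (150/550)×62.7 = 37.7545%
Post-stratified estimate weights by population shares:
  0.14×30.4 + 0.27×36.9 + 0.37×25.9 + 0.22×62.7 = 37.596%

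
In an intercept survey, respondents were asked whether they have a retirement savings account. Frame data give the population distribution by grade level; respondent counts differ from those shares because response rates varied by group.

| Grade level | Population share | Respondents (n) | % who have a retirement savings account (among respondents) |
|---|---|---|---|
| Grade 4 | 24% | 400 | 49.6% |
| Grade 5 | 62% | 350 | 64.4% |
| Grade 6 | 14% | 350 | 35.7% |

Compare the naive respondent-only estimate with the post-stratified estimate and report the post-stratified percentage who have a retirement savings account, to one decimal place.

Unadjusted (pooled respondent) estimate weights by respondent counts:
  (400/1100)×49.6 + (350/1100)×64.4 + (350/1100)×35.7 = 49.8864%
Post-stratified estimate weights by population shares:
  0.24×49.6 + 0.62×64.4 + 0.14×35.7 = 56.83%

56.8%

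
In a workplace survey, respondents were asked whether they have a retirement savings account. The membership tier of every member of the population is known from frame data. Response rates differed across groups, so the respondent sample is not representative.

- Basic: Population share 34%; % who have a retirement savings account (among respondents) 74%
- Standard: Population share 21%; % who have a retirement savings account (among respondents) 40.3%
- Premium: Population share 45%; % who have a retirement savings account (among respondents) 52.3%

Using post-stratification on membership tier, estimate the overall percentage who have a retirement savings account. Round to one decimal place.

Reweight to the known membership tier distribution:
  Basic: 0.34 × 74 = 25.16
  Standard: 0.21 × 40.3 = 8.463
  Premium: 0.45 × 52.3 = 23.535
Post-stratified estimate = 57.158 → 57.2%.

57.2%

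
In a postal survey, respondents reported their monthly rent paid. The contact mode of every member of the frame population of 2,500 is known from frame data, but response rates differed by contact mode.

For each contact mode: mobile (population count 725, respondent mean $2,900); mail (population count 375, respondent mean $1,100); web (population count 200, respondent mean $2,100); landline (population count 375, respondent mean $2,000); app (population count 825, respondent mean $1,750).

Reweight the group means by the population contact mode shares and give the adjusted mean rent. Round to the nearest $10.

Reweight to the known contact mode distribution:
  mobile: (725/2,500) × 2900 = 841
  mail: (375/2,500) × 1100 = 165
  web: (200/2,500) × 2100 = 168
  landline: (375/2,500) × 2000 = 300
  app: (825/2,500) × 1750 = 577.5
Post-stratified estimate = 2051.5 → $2,050.

$2,050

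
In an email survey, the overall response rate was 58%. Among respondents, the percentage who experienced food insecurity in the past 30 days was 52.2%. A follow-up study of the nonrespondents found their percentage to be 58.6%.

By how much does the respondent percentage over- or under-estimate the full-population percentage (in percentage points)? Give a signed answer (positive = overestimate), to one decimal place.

-2.7 percentage points

Nonresponse fraction = 1 − 0.58 = 0.42.
Bias = (nonresponse fraction) × (respondent percentage − nonrespondent percentage)
     = 0.42 × (52.2 − 58.6) = 0.42 × -6.4 = -2.688.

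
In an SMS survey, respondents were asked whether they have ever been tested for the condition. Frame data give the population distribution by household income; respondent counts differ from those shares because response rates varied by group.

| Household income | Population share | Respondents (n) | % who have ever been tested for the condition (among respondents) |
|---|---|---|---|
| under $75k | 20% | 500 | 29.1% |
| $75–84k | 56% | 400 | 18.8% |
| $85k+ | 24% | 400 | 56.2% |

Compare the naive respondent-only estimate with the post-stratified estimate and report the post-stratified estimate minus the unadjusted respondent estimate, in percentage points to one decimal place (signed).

-4.4 percentage points

Without adjustment, the pooled respondent share is:
  (500/1300)×29.1 + (400/1300)×18.8 + (400/1300)×56.2 = 34.2692%
Reweighting by population household income shares:
  0.2×29.1 + 0.56×18.8 + 0.24×56.2 = 29.836%
Difference = 29.836 − 34.2692 = -4.4332 pp.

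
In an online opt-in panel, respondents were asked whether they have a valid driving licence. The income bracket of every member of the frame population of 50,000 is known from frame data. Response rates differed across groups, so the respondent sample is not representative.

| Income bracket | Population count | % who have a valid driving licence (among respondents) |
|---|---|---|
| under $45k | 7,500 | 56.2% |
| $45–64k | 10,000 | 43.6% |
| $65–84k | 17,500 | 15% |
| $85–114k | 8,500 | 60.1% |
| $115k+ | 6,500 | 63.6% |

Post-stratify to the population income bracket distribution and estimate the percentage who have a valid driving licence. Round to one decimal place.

Reweight to the known income bracket distribution:
  under $45k: (7,500/50,000) × 56.2 = 8.43
  $45–64k: (10,000/50,000) × 43.6 = 8.72
  $65–84k: (17,500/50,000) × 15 = 5.25
  $85–114k: (8,500/50,000) × 60.1 = 10.217
  $115k+: (6,500/50,000) × 63.6 = 8.268
Post-stratified estimate = 40.885 → 40.9%.

40.9%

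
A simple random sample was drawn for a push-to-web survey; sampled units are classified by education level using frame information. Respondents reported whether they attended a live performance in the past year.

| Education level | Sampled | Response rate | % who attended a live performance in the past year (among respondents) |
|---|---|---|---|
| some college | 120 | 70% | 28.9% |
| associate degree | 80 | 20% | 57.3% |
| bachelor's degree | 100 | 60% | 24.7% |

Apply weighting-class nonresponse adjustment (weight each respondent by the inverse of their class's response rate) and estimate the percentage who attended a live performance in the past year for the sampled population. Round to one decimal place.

35.1%

Inverse-response-rate weighting restores each class to its sampled count, so class totals weight by n_sampled:
  some college: 120 × 28.9 = 3468
  associate degree: 80 × 57.3 = 4584
  bachelor's degree: 100 × 24.7 = 2470
Adjusted estimate = 10,522 / 300 = 35.0733 → 35.1%.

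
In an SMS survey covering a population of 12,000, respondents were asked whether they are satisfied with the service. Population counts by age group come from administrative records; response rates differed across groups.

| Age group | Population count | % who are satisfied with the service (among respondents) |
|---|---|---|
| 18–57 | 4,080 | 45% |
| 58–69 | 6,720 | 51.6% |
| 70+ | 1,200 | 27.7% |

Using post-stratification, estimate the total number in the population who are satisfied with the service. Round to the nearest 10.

5,640

Estimated count per cell = population count × respondent percentage:
  18–57: 4,080 × 45% = 1836
  58–69: 6,720 × 51.6% = 3467.52
  70+: 1,200 × 27.7% = 332.4
Estimated total = 5635.92 → 5,640.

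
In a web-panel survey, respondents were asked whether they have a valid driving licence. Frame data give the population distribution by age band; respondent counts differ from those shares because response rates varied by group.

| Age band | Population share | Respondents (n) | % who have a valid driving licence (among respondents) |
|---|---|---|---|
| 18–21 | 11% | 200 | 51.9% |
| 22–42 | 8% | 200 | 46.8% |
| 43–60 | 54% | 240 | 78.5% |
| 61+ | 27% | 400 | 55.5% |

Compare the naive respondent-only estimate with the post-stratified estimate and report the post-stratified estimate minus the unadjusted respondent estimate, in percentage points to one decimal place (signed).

+8.4 percentage points

Unadjusted (pooled respondent) estimate weights by respondent counts:
  (200/1040)×51.9 + (200/1040)×46.8 + (240/1040)×78.5 + (400/1040)×55.5 = 58.4423%
Post-stratifying to population shares instead:
  0.11×51.9 + 0.08×46.8 + 0.54×78.5 + 0.27×55.5 = 66.828%
Difference = 66.828 − 58.4423 = 8.3857 pp.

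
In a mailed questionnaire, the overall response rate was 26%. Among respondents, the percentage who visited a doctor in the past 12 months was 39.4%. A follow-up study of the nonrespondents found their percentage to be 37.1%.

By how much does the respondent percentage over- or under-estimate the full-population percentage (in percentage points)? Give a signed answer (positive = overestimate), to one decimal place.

+1.7 percentage points

Nonresponse fraction = 1 − 0.26 = 0.74.
Bias = (nonresponse fraction) × (respondent percentage − nonrespondent percentage)
     = 0.74 × (39.4 − 37.1) = 0.74 × 2.3 = 1.702.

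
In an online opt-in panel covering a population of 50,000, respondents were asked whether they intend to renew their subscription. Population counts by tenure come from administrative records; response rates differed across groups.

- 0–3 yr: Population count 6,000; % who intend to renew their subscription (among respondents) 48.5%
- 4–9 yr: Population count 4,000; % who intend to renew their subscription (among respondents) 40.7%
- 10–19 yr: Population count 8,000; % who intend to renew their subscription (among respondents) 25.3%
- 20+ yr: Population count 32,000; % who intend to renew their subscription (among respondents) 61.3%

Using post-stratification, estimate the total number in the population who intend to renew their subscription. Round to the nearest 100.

26,200

Apply each group's respondent rate to its population count:
  0–3 yr: 6,000 × 48.5% = 2910
  4–9 yr: 4,000 × 40.7% = 1628
  10–19 yr: 8,000 × 25.3% = 2024
  20+ yr: 32,000 × 61.3% = 19,616
Estimated total = 26,178 → 26,200.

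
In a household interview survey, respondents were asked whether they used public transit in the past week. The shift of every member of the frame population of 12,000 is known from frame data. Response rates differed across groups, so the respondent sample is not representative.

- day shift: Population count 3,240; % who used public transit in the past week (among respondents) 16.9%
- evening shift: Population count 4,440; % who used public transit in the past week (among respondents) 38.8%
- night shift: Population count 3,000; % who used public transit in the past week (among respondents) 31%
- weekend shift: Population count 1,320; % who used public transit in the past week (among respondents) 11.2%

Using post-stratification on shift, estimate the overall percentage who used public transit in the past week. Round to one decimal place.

27.9%

Each cell contributes population-share × respondent value:
  day shift: (3,240/12,000) × 16.9 = 4.563
  evening shift: (4,440/12,000) × 38.8 = 14.356
  night shift: (3,000/12,000) × 31 = 7.75
  weekend shift: (1,320/12,000) × 11.2 = 1.232
Post-stratified estimate = 27.901 → 27.9%.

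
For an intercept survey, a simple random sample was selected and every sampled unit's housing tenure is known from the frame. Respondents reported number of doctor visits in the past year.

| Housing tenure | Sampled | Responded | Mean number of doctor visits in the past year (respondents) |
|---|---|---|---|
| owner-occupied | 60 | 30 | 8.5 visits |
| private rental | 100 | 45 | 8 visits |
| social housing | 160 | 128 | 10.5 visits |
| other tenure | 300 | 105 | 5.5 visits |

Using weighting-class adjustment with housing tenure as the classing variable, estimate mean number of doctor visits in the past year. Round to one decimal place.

7.5

Response rates by class: owner-occupied 30/60 = 50%, private rental 45/100 = 45%, social housing 128/160 = 80%, other tenure 105/300 = 35%.
With weight = n_sampled/n_responded per class, the weighted class total is n_sampled:
  owner-occupied: 60 × 8.5 = 510
  private rental: 100 × 8 = 800
  social housing: 160 × 10.5 = 1680
  other tenure: 300 × 5.5 = 1650
Adjusted estimate = 4640 / 620 = 7.48387 → 7.5.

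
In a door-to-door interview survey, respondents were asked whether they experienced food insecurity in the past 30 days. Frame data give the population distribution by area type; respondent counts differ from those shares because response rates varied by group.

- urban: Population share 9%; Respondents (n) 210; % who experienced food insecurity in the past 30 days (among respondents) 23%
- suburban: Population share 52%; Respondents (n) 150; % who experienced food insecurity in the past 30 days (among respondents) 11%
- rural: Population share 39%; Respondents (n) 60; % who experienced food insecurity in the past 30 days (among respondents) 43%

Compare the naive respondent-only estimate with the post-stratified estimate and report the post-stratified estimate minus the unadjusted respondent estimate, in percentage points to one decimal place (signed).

Unadjusted (pooled respondent) estimate weights by respondent counts:
  (210/420)×23 + (150/420)×11 + (60/420)×43 = 21.5714%
Reweighting by population area type shares:
  0.09×23 + 0.52×11 + 0.39×43 = 24.56%
Difference = 24.56 − 21.5714 = 2.9886 pp.

+3.0 percentage points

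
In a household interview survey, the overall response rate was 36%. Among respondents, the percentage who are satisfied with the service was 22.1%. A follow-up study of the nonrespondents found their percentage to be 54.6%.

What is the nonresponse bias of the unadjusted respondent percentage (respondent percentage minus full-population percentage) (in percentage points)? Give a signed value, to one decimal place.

Nonresponse fraction = 1 − 0.36 = 0.64.
Bias = (nonresponse fraction) × (respondent percentage − nonrespondent percentage)
     = 0.64 × (22.1 − 54.6) = 0.64 × -32.5 = -20.8.

-20.8 percentage points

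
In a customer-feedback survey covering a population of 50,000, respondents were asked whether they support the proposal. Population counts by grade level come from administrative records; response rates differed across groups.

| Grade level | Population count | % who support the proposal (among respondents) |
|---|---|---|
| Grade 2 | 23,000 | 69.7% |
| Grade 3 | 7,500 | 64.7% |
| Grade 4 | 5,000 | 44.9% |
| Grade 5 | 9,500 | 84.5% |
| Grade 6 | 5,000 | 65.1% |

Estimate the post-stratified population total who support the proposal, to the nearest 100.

Each cell contributes its population count × the respondent rate:
  Grade 2: 23,000 × 69.7% = 16,031
  Grade 3: 7,500 × 64.7% = 4852.5
  Grade 4: 5,000 × 44.9% = 2245
  Grade 5: 9,500 × 84.5% = 8027.5
  Grade 6: 5,000 × 65.1% = 3255
Estimated total = 34,411 → 34,400.

34,400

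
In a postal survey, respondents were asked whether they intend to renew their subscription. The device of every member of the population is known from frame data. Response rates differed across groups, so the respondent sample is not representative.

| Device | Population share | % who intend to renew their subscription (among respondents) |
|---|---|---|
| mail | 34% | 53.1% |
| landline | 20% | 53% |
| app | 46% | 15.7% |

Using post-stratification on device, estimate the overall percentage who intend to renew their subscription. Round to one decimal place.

Post-stratification weights by population share, not respondent share:
  mail: 0.34 × 53.1 = 18.054
  landline: 0.2 × 53 = 10.6
  app: 0.46 × 15.7 = 7.222
Post-stratified estimate = 35.876 → 35.9%.

35.9%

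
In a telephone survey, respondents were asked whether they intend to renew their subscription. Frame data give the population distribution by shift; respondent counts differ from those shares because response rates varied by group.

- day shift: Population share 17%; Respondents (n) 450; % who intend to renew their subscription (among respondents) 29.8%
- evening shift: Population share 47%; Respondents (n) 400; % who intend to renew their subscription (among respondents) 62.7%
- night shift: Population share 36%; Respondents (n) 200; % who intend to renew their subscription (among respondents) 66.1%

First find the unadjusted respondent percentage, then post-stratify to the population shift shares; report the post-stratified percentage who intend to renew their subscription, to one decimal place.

58.3%

Naive respondent-only estimate (weights = respondent counts):
  (450/1050)×29.8 + (400/1050)×62.7 + (200/1050)×66.1 = 49.2476%
Post-stratifying to population shares instead:
  0.17×29.8 + 0.47×62.7 + 0.36×66.1 = 58.331%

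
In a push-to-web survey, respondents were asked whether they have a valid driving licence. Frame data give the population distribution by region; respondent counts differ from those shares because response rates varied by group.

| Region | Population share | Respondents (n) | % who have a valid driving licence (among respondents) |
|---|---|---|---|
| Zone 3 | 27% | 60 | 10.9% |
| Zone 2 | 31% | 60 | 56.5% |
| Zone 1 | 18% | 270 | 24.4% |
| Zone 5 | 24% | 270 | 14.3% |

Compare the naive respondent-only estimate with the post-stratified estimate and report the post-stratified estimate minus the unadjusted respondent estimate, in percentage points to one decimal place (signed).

+6.3 percentage points

Unadjusted (pooled respondent) estimate weights by respondent counts:
  (60/660)×10.9 + (60/660)×56.5 + (270/660)×24.4 + (270/660)×14.3 = 21.9591%
Post-stratified estimate weights by population shares:
  0.27×10.9 + 0.31×56.5 + 0.18×24.4 + 0.24×14.3 = 28.282%
Difference = 28.282 − 21.9591 = 6.3229 pp.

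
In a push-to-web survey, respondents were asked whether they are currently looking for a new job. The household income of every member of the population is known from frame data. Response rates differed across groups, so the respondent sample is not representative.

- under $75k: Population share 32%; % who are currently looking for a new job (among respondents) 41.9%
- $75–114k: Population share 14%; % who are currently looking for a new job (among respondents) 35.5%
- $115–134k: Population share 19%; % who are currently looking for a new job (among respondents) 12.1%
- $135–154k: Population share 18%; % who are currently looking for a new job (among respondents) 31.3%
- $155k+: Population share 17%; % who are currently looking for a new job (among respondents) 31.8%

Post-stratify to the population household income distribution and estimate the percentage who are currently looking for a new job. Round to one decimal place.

31.7%

Weight each group's respondent value by its population share:
  under $75k: 0.32 × 41.9 = 13.408
  $75–114k: 0.14 × 35.5 = 4.97
  $115–134k: 0.19 × 12.1 = 2.299
  $135–154k: 0.18 × 31.3 = 5.634
  $155k+: 0.17 × 31.8 = 5.406
Post-stratified estimate = 31.717 → 31.7%.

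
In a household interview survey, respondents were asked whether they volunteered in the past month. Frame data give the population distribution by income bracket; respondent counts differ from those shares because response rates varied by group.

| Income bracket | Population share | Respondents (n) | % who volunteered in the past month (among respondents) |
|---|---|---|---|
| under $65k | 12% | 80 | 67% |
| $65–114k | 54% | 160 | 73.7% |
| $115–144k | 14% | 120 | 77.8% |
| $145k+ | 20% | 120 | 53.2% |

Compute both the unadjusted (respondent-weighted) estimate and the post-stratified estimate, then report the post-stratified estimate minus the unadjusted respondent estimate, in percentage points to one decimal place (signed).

Without adjustment, the pooled respondent share is:
  (80/480)×67 + (160/480)×73.7 + (120/480)×77.8 + (120/480)×53.2 = 68.4833%
Reweighting by population income bracket shares:
  0.12×67 + 0.54×73.7 + 0.14×77.8 + 0.2×53.2 = 69.37%
Difference = 69.37 − 68.4833 = 0.8867 pp.

+0.9 percentage points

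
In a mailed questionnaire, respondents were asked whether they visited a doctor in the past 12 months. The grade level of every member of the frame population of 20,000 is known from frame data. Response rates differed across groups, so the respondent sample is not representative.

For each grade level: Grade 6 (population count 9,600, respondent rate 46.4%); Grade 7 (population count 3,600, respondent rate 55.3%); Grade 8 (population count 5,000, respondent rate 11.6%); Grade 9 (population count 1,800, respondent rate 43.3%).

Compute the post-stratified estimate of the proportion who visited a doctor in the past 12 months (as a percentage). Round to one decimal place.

39.0%

Post-stratification weights by population share, not respondent share:
  Grade 6: (9,600/20,000) × 46.4 = 22.272
  Grade 7: (3,600/20,000) × 55.3 = 9.954
  Grade 8: (5,000/20,000) × 11.6 = 2.9
  Grade 9: (1,800/20,000) × 43.3 = 3.897
Post-stratified estimate = 39.023 → 39.0%.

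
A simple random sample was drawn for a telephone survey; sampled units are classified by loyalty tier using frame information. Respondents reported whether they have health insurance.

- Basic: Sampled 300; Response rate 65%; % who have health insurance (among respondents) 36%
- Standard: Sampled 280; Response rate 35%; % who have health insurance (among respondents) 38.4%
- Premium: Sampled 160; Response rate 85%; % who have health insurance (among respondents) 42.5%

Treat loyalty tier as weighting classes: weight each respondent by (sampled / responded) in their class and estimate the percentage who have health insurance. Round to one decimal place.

38.3%

Each respondent's weight = sampled/responded in their class; summing within a class gives n_sampled, so:
  Basic: 300 × 36 = 10,800
  Standard: 280 × 38.4 = 10,752
  Premium: 160 × 42.5 = 6800
Adjusted estimate = 28,352 / 740 = 38.3135 → 38.3%.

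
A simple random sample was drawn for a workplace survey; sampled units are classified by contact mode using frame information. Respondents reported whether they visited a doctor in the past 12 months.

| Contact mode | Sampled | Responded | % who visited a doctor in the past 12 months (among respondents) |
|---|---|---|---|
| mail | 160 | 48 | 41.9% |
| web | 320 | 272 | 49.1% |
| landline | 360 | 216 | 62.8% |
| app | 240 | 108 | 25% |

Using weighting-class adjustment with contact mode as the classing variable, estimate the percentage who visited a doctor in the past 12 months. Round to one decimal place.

47.2%

Class response rates: mail 48/160 = 30%, web 272/320 = 85%, landline 216/360 = 60%, app 108/240 = 45%.
Each respondent's weight = sampled/responded in their class; summing within a class gives n_sampled, so:
  mail: 160 × 41.9 = 6704
  web: 320 × 49.1 = 15,712
  landline: 360 × 62.8 = 22,608
  app: 240 × 25 = 6000
Adjusted estimate = 51,024 / 1,080 = 47.2444 → 47.2%.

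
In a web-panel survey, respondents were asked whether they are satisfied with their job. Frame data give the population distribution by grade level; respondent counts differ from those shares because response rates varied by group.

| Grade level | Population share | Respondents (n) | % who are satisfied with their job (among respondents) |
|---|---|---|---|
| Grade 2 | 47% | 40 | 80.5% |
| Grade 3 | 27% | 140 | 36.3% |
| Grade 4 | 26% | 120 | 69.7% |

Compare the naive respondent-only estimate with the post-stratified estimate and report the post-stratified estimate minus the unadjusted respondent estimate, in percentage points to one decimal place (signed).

+10.2 percentage points

Naive respondent-only estimate (weights = respondent counts):
  (40/300)×80.5 + (140/300)×36.3 + (120/300)×69.7 = 55.5533%
Post-stratified estimate weights by population shares:
  0.47×80.5 + 0.27×36.3 + 0.26×69.7 = 65.758%
Difference = 65.758 − 55.5533 = 10.2047 pp.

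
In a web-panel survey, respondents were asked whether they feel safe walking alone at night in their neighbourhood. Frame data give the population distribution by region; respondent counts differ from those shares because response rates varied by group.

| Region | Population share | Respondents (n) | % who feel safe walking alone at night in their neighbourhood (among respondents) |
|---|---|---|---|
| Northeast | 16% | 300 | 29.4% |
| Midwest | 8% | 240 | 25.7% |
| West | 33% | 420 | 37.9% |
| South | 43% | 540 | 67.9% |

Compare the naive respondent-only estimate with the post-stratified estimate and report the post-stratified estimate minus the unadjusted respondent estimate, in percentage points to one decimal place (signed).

+3.4 percentage points

Without adjustment, the pooled respondent share is:
  (300/1500)×29.4 + (240/1500)×25.7 + (420/1500)×37.9 + (540/1500)×67.9 = 45.048%
Reweighting by population region shares:
  0.16×29.4 + 0.08×25.7 + 0.33×37.9 + 0.43×67.9 = 48.464%
Difference = 48.464 − 45.048 = 3.416 pp.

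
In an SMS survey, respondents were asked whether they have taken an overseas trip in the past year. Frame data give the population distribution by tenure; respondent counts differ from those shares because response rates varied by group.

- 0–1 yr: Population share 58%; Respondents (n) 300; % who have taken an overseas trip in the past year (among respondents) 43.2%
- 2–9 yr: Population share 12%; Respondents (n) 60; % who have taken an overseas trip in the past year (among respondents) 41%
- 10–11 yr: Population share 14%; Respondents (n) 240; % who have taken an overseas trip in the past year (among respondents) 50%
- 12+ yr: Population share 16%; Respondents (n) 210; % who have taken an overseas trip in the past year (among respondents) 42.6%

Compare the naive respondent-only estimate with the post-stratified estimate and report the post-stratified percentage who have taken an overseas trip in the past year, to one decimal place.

Without adjustment, the pooled respondent share is:
  (300/810)×43.2 + (60/810)×41 + (240/810)×50 + (210/810)×42.6 = 44.8963%
Post-stratified estimate weights by population shares:
  0.58×43.2 + 0.12×41 + 0.14×50 + 0.16×42.6 = 43.792%

43.8%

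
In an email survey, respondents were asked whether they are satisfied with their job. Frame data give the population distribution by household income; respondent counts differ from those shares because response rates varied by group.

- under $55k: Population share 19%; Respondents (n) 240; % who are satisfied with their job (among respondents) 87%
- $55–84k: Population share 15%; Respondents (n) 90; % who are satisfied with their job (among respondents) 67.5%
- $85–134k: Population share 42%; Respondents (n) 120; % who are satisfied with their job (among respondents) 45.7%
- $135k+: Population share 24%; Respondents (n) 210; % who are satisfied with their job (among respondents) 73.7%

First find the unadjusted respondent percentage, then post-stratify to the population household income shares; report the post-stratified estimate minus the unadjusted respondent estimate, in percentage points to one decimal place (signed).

-9.1 percentage points

Unadjusted (pooled respondent) estimate weights by respondent counts:
  (240/660)×87 + (90/660)×67.5 + (120/660)×45.7 + (210/660)×73.7 = 72.6%
Post-stratified estimate weights by population shares:
  0.19×87 + 0.15×67.5 + 0.42×45.7 + 0.24×73.7 = 63.537%
Difference = 63.537 − 72.6 = -9.063 pp.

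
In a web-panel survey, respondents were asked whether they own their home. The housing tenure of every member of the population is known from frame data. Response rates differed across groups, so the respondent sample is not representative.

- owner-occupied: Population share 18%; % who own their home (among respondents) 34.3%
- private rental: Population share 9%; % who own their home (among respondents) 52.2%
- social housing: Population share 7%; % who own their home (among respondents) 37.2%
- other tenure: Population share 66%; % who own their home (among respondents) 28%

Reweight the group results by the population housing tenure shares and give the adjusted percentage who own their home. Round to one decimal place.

Reweight to the known housing tenure distribution:
  owner-occupied: 0.18 × 34.3 = 6.174
  private rental: 0.09 × 52.2 = 4.698
  social housing: 0.07 × 37.2 = 2.604
  other tenure: 0.66 × 28 = 18.48
Post-stratified estimate = 31.956 → 32.0%.

32.0%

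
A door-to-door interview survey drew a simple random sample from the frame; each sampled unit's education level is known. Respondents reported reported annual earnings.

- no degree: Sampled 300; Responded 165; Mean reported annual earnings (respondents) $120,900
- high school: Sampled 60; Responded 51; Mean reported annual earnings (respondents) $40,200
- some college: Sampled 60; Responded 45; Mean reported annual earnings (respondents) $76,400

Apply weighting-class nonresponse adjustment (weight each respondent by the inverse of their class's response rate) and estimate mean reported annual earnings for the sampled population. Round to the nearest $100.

$103,000

Class response rates: no degree 165/300 = 55%, high school 51/60 = 85%, some college 45/60 = 75%.
Each respondent's weight = sampled/responded in their class; summing within a class gives n_sampled, so:
  no degree: 300 × 120,900 = 36,270,000
  high school: 60 × 40,200 = 2,412,000
  some college: 60 × 76,400 = 4,584,000
Adjusted estimate = 43,266,000 / 420 = 103014 → $103,000.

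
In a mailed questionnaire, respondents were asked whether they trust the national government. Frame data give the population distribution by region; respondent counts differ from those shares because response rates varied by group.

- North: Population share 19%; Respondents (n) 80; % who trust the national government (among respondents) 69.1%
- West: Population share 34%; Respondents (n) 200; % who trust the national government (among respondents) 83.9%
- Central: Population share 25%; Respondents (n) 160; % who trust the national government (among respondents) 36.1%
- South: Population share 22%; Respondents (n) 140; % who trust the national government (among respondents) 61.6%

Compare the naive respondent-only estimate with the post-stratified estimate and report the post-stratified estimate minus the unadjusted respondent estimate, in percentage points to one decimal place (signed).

Without adjustment, the pooled respondent share is:
  (80/580)×69.1 + (200/580)×83.9 + (160/580)×36.1 + (140/580)×61.6 = 63.2897%
Post-stratifying to population shares instead:
  0.19×69.1 + 0.34×83.9 + 0.25×36.1 + 0.22×61.6 = 64.232%
Difference = 64.232 − 63.2897 = 0.9423 pp.

+0.9 percentage points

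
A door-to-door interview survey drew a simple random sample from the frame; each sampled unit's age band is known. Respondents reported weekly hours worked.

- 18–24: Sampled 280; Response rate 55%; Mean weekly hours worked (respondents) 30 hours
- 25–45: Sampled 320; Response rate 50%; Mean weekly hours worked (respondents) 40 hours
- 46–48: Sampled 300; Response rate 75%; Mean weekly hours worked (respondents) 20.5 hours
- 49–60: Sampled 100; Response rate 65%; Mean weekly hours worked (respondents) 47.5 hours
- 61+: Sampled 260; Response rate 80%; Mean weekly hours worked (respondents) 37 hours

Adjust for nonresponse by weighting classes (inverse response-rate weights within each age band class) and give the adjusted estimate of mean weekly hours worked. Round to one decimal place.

33.1

Inverse-response-rate weighting restores each class to its sampled count, so class totals weight by n_sampled:
  18–24: 280 × 30 = 8400
  25–45: 320 × 40 = 12,800
  46–48: 300 × 20.5 = 6150
  49–60: 100 × 47.5 = 4750
  61+: 260 × 37 = 9620
Adjusted estimate = 41,720 / 1,260 = 33.1111 → 33.1.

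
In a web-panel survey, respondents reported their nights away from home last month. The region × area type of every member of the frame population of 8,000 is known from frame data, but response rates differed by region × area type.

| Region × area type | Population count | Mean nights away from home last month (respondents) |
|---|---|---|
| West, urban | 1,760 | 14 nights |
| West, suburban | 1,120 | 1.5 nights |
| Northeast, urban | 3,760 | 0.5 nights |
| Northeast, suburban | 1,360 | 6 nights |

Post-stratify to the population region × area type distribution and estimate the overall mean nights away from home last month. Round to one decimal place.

Weight each group's respondent value by its population share:
  West, urban: (1,760/8,000) × 14 = 3.08
  West, suburban: (1,120/8,000) × 1.5 = 0.21
  Northeast, urban: (3,760/8,000) × 0.5 = 0.235
  Northeast, suburban: (1,360/8,000) × 6 = 1.02
Post-stratified estimate = 4.545 → 4.5.

4.5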